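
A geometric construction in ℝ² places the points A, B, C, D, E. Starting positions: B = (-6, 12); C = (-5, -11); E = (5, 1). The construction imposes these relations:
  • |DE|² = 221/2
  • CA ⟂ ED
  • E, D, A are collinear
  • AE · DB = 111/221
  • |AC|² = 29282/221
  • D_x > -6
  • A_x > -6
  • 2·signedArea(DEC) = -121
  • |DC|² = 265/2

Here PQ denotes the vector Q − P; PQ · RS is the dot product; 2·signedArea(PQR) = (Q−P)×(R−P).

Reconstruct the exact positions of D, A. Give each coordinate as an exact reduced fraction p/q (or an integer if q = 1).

A = (-1226/221, 110/221)
D = (-11/2, 1/2)

1. D_x = -11/2  [line 12·x + -10·y + 71 = 0 ∩ |DC|² = 265/2]
2. D_y = 1/2  [line 12·x + -10·y + 71 = 0 ∩ |DC|² = 265/2]
   → D = (-11/2, 1/2)
3. A_x = -1226/221  [E, D, A are collinear ∩ CA ⟂ ED]
4. A_y = 110/221  [E, D, A are collinear ∩ CA ⟂ ED]
   → A = (-1226/221, 110/221)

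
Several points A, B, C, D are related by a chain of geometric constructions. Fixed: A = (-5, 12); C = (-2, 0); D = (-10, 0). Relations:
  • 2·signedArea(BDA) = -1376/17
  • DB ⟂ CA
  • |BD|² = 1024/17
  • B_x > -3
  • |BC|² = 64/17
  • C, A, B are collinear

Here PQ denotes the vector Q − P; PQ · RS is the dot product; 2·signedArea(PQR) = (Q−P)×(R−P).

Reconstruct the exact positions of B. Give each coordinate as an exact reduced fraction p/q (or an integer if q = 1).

1. B_x = -42/17  [C, A, B are collinear ∩ DB ⟂ CA]
2. B_y = 32/17  [C, A, B are collinear ∩ DB ⟂ CA]
   → B = (-42/17, 32/17)

B = (-42/17, 32/17)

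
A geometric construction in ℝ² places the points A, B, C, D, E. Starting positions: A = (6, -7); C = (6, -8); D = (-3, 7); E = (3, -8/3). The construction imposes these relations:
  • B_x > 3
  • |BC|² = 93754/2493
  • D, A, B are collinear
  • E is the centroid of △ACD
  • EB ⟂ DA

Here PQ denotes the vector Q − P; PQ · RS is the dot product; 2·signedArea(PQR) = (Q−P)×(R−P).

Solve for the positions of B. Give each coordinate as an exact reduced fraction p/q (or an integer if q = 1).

1. B_x = 873/277  [D, A, B are collinear ∩ EB ⟂ DA]
2. B_y = -2135/831  [D, A, B are collinear ∩ EB ⟂ DA]
   → B = (873/277, -2135/831)

B = (873/277, -2135/831)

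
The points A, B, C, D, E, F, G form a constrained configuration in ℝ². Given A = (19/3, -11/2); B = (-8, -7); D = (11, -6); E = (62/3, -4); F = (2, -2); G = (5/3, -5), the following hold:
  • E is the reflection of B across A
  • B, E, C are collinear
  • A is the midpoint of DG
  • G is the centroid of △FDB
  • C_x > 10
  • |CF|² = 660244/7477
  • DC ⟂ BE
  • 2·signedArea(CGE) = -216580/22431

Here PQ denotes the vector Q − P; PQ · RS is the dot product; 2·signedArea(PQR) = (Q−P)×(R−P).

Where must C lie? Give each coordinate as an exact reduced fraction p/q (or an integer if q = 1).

C = (81482/7477, -37552/7477)

1. C_x = 81482/7477  [B, E, C are collinear ∩ DC ⟂ BE]
2. C_y = -37552/7477  [B, E, C are collinear ∩ DC ⟂ BE]
   → C = (81482/7477, -37552/7477)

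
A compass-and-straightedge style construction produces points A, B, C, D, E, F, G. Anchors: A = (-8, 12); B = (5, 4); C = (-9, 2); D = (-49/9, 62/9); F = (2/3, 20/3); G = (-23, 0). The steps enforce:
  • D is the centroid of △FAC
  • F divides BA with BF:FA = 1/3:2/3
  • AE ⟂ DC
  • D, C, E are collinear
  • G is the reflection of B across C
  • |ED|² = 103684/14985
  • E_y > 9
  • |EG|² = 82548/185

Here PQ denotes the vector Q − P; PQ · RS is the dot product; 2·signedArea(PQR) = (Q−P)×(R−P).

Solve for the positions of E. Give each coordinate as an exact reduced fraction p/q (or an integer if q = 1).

E = (-721/185, 1668/185)

1. E_x = -721/185  [D, C, E are collinear ∩ AE ⟂ DC]
2. E_y = 1668/185  [D, C, E are collinear ∩ AE ⟂ DC]
   → E = (-721/185, 1668/185)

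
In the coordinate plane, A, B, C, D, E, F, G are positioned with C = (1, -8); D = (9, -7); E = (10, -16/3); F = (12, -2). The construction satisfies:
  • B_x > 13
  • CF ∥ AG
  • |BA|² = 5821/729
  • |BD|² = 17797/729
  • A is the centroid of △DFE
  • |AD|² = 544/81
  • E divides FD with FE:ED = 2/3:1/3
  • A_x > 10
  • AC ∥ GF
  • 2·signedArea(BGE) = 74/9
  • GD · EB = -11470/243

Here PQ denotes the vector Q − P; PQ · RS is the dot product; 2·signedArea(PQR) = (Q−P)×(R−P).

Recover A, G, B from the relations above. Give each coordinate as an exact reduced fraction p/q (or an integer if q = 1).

1. A_x = 31/3  [A is the centroid of △DFE]
2. A_y = -43/9  [A is the centroid of △DFE]
   → A = (31/3, -43/9)
3. G_x = 64/3  [AC ∥ GF ∩ CF ∥ AG]
4. G_y = 11/9  [AC ∥ GF ∩ CF ∥ AG]
   → G = (64/3, 11/9)
5. B_x = 118/9  [2·signedArea(BGE) = 74/9 ∩ GD · EB = -11470/243]
6. B_y = -115/27  [2·signedArea(BGE) = 74/9 ∩ GD · EB = -11470/243]
   → B = (118/9, -115/27)

A = (31/3, -43/9)
B = (118/9, -115/27)
G = (64/3, 11/9)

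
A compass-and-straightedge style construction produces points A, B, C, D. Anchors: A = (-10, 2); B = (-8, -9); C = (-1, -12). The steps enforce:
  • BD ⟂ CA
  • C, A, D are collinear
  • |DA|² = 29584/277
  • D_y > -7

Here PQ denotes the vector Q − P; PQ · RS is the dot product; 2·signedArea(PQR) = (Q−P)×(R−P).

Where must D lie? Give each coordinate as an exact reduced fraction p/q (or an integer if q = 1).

D = (-1222/277, -1854/277)

1. D_x = -1222/277  [C, A, D are collinear ∩ BD ⟂ CA]
2. D_y = -1854/277  [C, A, D are collinear ∩ BD ⟂ CA]
   → D = (-1222/277, -1854/277)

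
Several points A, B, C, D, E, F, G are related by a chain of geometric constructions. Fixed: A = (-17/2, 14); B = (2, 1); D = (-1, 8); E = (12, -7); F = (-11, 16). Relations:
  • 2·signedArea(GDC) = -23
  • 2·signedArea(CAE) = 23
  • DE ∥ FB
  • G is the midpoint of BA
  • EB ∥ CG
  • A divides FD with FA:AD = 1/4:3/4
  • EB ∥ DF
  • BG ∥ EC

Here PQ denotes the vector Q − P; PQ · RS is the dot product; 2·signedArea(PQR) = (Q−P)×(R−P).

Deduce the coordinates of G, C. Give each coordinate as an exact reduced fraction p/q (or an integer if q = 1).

C = (27/4, -1/2)
G = (-13/4, 15/2)

1. G_x = -13/4  [G is the midpoint of BA]
2. G_y = 15/2  [G is the midpoint of BA]
   → G = (-13/4, 15/2)
3. C_x = 27/4  [EB ∥ CG ∩ BG ∥ EC]
4. C_y = -1/2  [EB ∥ CG ∩ BG ∥ EC]
   → C = (27/4, -1/2)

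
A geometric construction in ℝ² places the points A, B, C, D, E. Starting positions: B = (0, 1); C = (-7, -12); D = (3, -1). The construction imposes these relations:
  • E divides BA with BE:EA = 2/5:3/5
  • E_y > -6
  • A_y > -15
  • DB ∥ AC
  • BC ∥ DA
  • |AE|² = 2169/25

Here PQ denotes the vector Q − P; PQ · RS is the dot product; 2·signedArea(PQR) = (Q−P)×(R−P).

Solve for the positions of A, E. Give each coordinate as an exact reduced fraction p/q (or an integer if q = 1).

A = (-4, -14)
E = (-8/5, -5)

1. A_x = -4  [DB ∥ AC ∩ BC ∥ DA]
2. A_y = -14  [DB ∥ AC ∩ BC ∥ DA]
   → A = (-4, -14)
3. E_x = -8/5  [E divides BA with BE:EA = 2/5:3/5]
4. E_y = -5  [E divides BA with BE:EA = 2/5:3/5]
   → E = (-8/5, -5)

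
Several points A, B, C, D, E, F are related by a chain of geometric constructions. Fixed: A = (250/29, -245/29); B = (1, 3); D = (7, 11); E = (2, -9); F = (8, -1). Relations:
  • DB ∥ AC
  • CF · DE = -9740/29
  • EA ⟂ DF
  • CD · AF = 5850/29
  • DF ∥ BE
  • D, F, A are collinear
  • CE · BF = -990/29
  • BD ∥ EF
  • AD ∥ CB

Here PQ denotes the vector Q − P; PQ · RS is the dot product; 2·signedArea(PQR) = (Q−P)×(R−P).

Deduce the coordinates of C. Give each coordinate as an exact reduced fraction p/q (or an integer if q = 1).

C = (76/29, -477/29)

1. C_x = 76/29  [AD ∥ CB ∩ DB ∥ AC]
2. C_y = -477/29  [AD ∥ CB ∩ DB ∥ AC]
   → C = (76/29, -477/29)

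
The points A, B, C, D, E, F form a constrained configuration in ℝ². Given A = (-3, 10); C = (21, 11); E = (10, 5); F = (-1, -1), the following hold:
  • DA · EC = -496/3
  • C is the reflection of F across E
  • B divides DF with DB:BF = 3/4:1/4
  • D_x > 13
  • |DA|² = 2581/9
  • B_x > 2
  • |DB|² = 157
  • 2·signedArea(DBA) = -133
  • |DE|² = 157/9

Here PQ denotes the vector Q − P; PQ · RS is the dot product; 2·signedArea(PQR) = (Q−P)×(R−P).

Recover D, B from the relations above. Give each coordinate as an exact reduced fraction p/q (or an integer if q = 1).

B = (8/3, 1)
D = (41/3, 7)

1. D_x = 41/3  [line -11·x + -6·y + 577/3 = 0 ∩ |DA|² = 2581/9]
2. D_y = 7  [line -11·x + -6·y + 577/3 = 0 ∩ |DA|² = 2581/9]
   → D = (41/3, 7)
3. B_x = 8/3  [B divides DF with DB:BF = 3/4:1/4]
4. B_y = 1  [B divides DF with DB:BF = 3/4:1/4]
   → B = (8/3, 1)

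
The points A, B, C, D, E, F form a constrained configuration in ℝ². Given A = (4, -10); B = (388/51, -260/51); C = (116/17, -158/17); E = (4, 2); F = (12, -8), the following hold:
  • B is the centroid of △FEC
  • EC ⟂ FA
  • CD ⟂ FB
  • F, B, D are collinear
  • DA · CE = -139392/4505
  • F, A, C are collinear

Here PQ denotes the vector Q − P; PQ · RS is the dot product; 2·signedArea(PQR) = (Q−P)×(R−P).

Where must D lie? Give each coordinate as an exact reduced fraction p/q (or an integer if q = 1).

D = (40508/4505, -27086/4505)

1. D_x = 40508/4505  [F, B, D are collinear ∩ CD ⟂ FB]
2. D_y = -27086/4505  [F, B, D are collinear ∩ CD ⟂ FB]
   → D = (40508/4505, -27086/4505)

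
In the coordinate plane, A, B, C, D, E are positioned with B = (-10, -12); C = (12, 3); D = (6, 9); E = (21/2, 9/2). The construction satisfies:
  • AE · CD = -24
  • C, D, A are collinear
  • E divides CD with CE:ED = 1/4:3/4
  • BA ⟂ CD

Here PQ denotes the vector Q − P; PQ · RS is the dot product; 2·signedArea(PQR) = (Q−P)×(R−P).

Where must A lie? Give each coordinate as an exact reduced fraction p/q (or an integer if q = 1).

A = (17/2, 13/2)

1. A_x = 17/2  [C, D, A are collinear ∩ BA ⟂ CD]
2. A_y = 13/2  [C, D, A are collinear ∩ BA ⟂ CD]
   → A = (17/2, 13/2)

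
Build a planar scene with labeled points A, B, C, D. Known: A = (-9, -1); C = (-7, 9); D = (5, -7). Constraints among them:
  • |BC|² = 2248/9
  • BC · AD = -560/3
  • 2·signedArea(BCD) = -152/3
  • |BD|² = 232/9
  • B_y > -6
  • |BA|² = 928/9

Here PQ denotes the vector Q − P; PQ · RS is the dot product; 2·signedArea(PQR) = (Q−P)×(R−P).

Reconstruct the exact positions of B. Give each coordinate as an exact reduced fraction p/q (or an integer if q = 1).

B = (1/3, -5)

1. B_x = 1/3  [BC · AD = -560/3 ∩ 2·signedArea(BCD) = -152/3]
2. B_y = -5  [BC · AD = -560/3 ∩ 2·signedArea(BCD) = -152/3]
   → B = (1/3, -5)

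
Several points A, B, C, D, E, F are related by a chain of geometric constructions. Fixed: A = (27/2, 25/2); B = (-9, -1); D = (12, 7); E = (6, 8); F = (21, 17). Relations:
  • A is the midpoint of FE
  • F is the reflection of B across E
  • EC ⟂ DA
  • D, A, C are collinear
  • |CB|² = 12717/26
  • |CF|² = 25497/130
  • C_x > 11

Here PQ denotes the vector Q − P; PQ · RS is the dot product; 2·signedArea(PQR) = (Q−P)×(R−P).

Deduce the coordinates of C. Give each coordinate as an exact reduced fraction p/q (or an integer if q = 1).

C = (1539/130, 833/130)

1. C_x = 1539/130  [D, A, C are collinear ∩ EC ⟂ DA]
2. C_y = 833/130  [D, A, C are collinear ∩ EC ⟂ DA]
   → C = (1539/130, 833/130)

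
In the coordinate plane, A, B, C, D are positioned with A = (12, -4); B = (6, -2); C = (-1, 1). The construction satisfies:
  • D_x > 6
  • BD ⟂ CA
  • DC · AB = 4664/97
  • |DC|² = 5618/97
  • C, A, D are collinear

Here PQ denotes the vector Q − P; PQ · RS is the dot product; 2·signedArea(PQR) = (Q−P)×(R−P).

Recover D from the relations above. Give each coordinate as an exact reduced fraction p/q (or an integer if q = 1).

D = (592/97, -168/97)

1. D_x = 592/97  [C, A, D are collinear ∩ BD ⟂ CA]
2. D_y = -168/97  [C, A, D are collinear ∩ BD ⟂ CA]
   → D = (592/97, -168/97)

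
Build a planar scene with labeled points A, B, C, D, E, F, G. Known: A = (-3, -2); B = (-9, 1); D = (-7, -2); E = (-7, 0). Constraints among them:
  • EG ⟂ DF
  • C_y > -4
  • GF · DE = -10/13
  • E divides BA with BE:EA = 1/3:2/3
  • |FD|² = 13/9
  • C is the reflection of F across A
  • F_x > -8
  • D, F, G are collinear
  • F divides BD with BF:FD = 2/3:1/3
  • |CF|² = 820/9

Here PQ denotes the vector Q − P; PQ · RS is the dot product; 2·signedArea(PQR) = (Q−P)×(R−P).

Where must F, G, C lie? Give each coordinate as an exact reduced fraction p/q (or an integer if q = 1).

C = (5/3, -3)
F = (-23/3, -1)
G = (-103/13, -8/13)

1. F_x = -23/3  [F divides BD with BF:FD = 2/3:1/3]
2. F_y = -1  [F divides BD with BF:FD = 2/3:1/3]
   → F = (-23/3, -1)
3. G_x = -103/13  [D, F, G are collinear ∩ EG ⟂ DF]
4. G_y = -8/13  [D, F, G are collinear ∩ EG ⟂ DF]
   → G = (-103/13, -8/13)
5. C_x = 5/3  [C is the reflection of F across A]
6. C_y = -3  [C is the reflection of F across A]
   → C = (5/3, -3)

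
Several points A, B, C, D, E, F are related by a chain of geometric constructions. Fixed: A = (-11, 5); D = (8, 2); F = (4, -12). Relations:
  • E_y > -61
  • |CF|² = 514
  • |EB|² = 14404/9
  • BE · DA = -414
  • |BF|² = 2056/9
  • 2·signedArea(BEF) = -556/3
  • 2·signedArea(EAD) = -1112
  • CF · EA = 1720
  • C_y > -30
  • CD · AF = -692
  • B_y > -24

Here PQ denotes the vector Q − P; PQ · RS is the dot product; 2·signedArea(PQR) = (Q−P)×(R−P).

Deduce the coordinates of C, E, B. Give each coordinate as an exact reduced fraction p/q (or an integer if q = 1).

1. C_x = 19  [line -15·x + 17·y + 778 = 0 ∩ |CF|² = 514]
2. C_y = -29  [line -15·x + 17·y + 778 = 0 ∩ |CF|² = 514]
   → C = (19, -29)
3. E_x = 30  [2·signedArea(EAD) = -1112 ∩ CF · EA = 1720]
4. E_y = -60  [2·signedArea(EAD) = -1112 ∩ CF · EA = 1720]
   → E = (30, -60)
5. B_x = 14  [BE · DA = -414 ∩ 2·signedArea(BEF) = -556/3]
6. B_y = -70/3  [BE · DA = -414 ∩ 2·signedArea(BEF) = -556/3]
   → B = (14, -70/3)

B = (14, -70/3)
C = (19, -29)
E = (30, -60)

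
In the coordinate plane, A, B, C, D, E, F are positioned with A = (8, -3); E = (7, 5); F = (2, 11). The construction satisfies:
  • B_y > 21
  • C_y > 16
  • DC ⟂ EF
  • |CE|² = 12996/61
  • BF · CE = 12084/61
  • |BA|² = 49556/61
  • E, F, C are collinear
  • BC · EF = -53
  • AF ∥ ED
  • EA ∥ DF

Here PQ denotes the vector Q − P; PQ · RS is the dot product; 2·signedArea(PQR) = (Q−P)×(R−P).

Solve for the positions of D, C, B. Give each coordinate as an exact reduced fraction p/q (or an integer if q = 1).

B = (-408/61, 1307/61)
C = (-143/61, 989/61)
D = (1, 19)

1. D_x = 1  [EA ∥ DF ∩ AF ∥ ED]
2. D_y = 19  [EA ∥ DF ∩ AF ∥ ED]
   → D = (1, 19)
3. C_x = -143/61  [E, F, C are collinear ∩ DC ⟂ EF]
4. C_y = 989/61  [E, F, C are collinear ∩ DC ⟂ EF]
   → C = (-143/61, 989/61)
5. B_x = -408/61  [line -570/61·x + 684/61·y + -18468/61 = 0 ∩ |BA|² = 49556/61]
6. B_y = 1307/61  [line -570/61·x + 684/61·y + -18468/61 = 0 ∩ |BA|² = 49556/61]
   → B = (-408/61, 1307/61)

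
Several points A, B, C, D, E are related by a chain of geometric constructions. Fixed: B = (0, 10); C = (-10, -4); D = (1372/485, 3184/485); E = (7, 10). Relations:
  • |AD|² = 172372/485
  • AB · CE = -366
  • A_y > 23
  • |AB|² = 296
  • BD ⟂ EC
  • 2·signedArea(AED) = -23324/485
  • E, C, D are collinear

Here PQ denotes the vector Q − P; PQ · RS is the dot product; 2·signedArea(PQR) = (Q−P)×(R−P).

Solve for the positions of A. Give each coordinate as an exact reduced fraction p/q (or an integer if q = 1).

1. A_x = 10  [AB · CE = -366 ∩ 2·signedArea(AED) = -23324/485]
2. A_y = 24  [AB · CE = -366 ∩ 2·signedArea(AED) = -23324/485]
   → A = (10, 24)

A = (10, 24)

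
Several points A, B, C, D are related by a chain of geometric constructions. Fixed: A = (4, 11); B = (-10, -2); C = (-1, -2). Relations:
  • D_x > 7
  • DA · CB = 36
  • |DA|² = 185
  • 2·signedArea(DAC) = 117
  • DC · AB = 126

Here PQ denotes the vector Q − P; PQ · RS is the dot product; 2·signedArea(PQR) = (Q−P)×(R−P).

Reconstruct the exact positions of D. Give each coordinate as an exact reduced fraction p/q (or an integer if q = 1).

D = (8, -2)

1. D_x = 8  [DC · AB = 126 ∩ DA · CB = 36]
2. D_y = -2  [DC · AB = 126 ∩ DA · CB = 36]
   → D = (8, -2)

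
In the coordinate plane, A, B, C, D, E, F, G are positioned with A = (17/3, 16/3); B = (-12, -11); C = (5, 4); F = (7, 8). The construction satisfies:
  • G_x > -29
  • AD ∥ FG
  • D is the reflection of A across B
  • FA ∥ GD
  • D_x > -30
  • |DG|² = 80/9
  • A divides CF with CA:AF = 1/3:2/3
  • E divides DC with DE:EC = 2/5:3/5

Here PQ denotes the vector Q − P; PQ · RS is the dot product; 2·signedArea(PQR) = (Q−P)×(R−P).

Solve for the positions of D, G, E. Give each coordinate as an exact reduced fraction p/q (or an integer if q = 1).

D = (-89/3, -82/3)
E = (-79/5, -74/5)
G = (-85/3, -74/3)

1. D_x = -89/3  [D is the reflection of A across B]
2. D_y = -82/3  [D is the reflection of A across B]
   → D = (-89/3, -82/3)
3. G_x = -85/3  [FA ∥ GD ∩ AD ∥ FG]
4. G_y = -74/3  [FA ∥ GD ∩ AD ∥ FG]
   → G = (-85/3, -74/3)
5. E_x = -79/5  [E divides DC with DE:EC = 2/5:3/5]
6. E_y = -74/5  [E divides DC with DE:EC = 2/5:3/5]
   → E = (-79/5, -74/5)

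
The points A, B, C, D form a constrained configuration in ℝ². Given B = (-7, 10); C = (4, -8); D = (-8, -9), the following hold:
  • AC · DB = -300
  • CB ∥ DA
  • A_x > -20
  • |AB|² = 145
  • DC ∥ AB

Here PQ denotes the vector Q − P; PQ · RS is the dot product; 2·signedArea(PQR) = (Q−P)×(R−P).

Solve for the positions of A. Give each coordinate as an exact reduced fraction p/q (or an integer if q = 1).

A = (-19, 9)

1. A_x = -19  [DC ∥ AB ∩ CB ∥ DA]
2. A_y = 9  [DC ∥ AB ∩ CB ∥ DA]
   → A = (-19, 9)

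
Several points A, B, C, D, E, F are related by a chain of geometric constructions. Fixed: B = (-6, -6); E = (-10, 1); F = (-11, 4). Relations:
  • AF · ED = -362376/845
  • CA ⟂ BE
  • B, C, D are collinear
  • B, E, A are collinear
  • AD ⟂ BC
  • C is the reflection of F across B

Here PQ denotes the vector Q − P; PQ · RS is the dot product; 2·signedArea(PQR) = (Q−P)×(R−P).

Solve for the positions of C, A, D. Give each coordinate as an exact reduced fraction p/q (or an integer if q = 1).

1. C_x = -1  [C is the reflection of F across B]
2. C_y = -16  [C is the reflection of F across B]
   → C = (-1, -16)
3. A_x = -6/13  [B, E, A are collinear ∩ CA ⟂ BE]
4. A_y = -204/13  [B, E, A are collinear ∩ CA ⟂ BE]
   → A = (-6/13, -204/13)
5. D_x = -66/65  [B, C, D are collinear ∩ AD ⟂ BC]
6. D_y = -1038/65  [B, C, D are collinear ∩ AD ⟂ BC]
   → D = (-66/65, -1038/65)

A = (-6/13, -204/13)
C = (-1, -16)
D = (-66/65, -1038/65)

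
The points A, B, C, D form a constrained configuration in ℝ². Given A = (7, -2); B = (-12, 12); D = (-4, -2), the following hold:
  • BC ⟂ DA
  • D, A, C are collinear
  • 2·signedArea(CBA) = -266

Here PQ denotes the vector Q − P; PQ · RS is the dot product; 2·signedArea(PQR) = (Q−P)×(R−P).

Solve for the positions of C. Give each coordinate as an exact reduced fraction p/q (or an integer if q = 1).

1. C_x = -12  [D, A, C are collinear ∩ BC ⟂ DA]
2. C_y = -2  [D, A, C are collinear ∩ BC ⟂ DA]
   → C = (-12, -2)

C = (-12, -2)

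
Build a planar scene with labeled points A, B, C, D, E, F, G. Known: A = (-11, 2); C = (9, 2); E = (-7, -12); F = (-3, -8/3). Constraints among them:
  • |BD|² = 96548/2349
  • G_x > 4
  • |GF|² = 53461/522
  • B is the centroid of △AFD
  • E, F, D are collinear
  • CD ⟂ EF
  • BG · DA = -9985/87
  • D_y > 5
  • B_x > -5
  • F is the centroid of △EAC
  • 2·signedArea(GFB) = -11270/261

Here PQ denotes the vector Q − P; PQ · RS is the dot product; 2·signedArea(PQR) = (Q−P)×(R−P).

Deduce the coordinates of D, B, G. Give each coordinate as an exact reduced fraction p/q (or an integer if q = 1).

1. D_x = 16/29  [E, F, D are collinear ∩ CD ⟂ EF]
2. D_y = 163/29  [E, F, D are collinear ∩ CD ⟂ EF]
   → D = (16/29, 163/29)
3. B_x = -130/29  [B is the centroid of △AFD]
4. B_y = 431/261  [B is the centroid of △AFD]
   → B = (-130/29, 431/261)
5. G_x = 277/58  [2·signedArea(GFB) = -11270/261 ∩ BG · DA = -9985/87]
6. G_y = 221/58  [2·signedArea(GFB) = -11270/261 ∩ BG · DA = -9985/87]
   → G = (277/58, 221/58)

B = (-130/29, 431/261)
D = (16/29, 163/29)
G = (277/58, 221/58)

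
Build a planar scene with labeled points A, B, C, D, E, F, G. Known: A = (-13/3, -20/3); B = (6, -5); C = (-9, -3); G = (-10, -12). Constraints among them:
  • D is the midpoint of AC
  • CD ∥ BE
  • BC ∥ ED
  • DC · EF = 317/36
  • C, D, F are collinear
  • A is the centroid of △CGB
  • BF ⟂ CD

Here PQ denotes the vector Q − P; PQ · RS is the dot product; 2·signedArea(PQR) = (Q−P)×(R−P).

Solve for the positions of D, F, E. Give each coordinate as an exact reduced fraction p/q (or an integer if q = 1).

1. D_x = -20/3  [D is the midpoint of AC]
2. D_y = -29/6  [D is the midpoint of AC]
   → D = (-20/3, -29/6)
3. F_x = 395/317  [C, D, F are collinear ∩ BF ⟂ CD]
4. F_y = -3503/317  [C, D, F are collinear ∩ BF ⟂ CD]
   → F = (395/317, -3503/317)
5. E_x = 25/3  [BC ∥ ED ∩ CD ∥ BE]
6. E_y = -41/6  [BC ∥ ED ∩ CD ∥ BE]
   → E = (25/3, -41/6)

D = (-20/3, -29/6)
E = (25/3, -41/6)
F = (395/317, -3503/317)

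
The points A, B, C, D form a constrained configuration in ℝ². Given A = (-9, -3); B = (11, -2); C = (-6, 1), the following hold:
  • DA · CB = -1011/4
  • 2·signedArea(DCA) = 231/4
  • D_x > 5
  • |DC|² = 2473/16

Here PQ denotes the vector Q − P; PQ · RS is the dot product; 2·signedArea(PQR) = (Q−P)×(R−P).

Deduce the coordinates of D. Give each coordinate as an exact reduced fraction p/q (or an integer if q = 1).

1. D_x = 6  [2·signedArea(DCA) = 231/4 ∩ DA · CB = -1011/4]
2. D_y = -9/4  [2·signedArea(DCA) = 231/4 ∩ DA · CB = -1011/4]
   → D = (6, -9/4)

D = (6, -9/4)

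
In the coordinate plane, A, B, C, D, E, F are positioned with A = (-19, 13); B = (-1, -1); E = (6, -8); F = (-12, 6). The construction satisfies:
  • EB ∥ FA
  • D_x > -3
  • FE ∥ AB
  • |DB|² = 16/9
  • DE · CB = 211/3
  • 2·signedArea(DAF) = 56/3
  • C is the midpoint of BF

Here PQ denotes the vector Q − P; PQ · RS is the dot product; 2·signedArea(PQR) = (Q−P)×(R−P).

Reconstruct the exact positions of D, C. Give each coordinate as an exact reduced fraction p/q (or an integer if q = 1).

C = (-13/2, 5/2)
D = (-7/3, -1)

1. C_x = -13/2  [C is the midpoint of BF]
2. C_y = 5/2  [C is the midpoint of BF]
   → C = (-13/2, 5/2)
3. D_x = -7/3  [2·signedArea(DAF) = 56/3 ∩ DE · CB = 211/3]
4. D_y = -1  [2·signedArea(DAF) = 56/3 ∩ DE · CB = 211/3]
   → D = (-7/3, -1)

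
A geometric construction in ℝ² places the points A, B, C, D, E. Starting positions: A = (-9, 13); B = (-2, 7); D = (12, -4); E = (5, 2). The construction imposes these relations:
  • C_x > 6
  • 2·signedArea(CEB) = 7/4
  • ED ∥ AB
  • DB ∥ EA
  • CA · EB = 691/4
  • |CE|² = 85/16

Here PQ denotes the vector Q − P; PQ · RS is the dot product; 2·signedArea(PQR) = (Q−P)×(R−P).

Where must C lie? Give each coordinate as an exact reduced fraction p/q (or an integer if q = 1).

C = (27/4, 1/2)

1. C_x = 27/4  [2·signedArea(CEB) = 7/4 ∩ CA · EB = 691/4]
2. C_y = 1/2  [2·signedArea(CEB) = 7/4 ∩ CA · EB = 691/4]
   → C = (27/4, 1/2)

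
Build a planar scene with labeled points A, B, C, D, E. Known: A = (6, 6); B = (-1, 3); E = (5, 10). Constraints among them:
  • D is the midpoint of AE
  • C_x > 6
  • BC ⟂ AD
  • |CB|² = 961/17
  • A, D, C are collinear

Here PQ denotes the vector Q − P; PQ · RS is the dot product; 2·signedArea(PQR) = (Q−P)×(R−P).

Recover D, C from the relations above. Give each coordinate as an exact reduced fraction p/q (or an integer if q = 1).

1. D_x = 11/2  [D is the midpoint of AE]
2. D_y = 8  [D is the midpoint of AE]
   → D = (11/2, 8)
3. C_x = 107/17  [A, D, C are collinear ∩ BC ⟂ AD]
4. C_y = 82/17  [A, D, C are collinear ∩ BC ⟂ AD]
   → C = (107/17, 82/17)

C = (107/17, 82/17)
D = (11/2, 8)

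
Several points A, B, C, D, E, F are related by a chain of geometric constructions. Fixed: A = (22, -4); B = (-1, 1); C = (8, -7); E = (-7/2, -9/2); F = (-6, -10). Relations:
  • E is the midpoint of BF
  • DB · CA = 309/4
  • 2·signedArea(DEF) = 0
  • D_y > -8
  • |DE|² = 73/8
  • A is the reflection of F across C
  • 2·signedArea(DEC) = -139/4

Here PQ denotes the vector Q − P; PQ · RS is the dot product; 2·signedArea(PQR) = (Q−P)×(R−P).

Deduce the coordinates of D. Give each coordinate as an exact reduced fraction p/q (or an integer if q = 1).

1. D_x = -19/4  [2·signedArea(DEF) = 0 ∩ 2·signedArea(DEC) = -139/4]
2. D_y = -29/4  [2·signedArea(DEF) = 0 ∩ 2·signedArea(DEC) = -139/4]
   → D = (-19/4, -29/4)

D = (-19/4, -29/4)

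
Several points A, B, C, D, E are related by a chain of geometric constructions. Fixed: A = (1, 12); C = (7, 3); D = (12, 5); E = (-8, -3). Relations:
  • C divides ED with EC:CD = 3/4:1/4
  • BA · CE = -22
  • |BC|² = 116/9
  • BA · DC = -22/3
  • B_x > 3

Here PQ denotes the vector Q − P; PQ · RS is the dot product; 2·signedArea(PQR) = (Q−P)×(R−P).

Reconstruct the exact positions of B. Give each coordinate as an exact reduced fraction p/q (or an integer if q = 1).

B = (11/3, 5/3)

1. B_x = 11/3  [line 5·x + 2·y + -65/3 = 0 ∩ |BC|² = 116/9]
2. B_y = 5/3  [line 5·x + 2·y + -65/3 = 0 ∩ |BC|² = 116/9]
   → B = (11/3, 5/3)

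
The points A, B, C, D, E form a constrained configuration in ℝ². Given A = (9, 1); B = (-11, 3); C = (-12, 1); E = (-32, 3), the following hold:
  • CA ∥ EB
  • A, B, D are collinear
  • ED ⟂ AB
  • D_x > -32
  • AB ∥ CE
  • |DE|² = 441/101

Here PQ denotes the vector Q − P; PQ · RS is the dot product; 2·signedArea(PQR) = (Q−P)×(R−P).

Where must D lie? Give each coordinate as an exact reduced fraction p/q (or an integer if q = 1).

D = (-3211/101, 513/101)

1. D_x = -3211/101  [A, B, D are collinear ∩ ED ⟂ AB]
2. D_y = 513/101  [A, B, D are collinear ∩ ED ⟂ AB]
   → D = (-3211/101, 513/101)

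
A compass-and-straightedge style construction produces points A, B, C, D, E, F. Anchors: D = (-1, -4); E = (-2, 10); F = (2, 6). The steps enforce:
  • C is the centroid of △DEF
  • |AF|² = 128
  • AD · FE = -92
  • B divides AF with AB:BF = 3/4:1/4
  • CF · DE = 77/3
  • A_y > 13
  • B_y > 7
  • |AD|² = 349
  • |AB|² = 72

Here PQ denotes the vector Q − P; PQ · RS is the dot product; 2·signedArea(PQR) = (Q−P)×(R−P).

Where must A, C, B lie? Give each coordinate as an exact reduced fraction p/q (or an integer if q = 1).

A = (-6, 14)
B = (0, 8)
C = (-1/3, 4)

1. A_x = -6  [line 4·x + -4·y + 80 = 0 ∩ |AF|² = 128]
2. A_y = 14  [line 4·x + -4·y + 80 = 0 ∩ |AF|² = 128]
   → A = (-6, 14)
3. C_x = -1/3  [C is the centroid of △DEF]
4. C_y = 4  [C is the centroid of △DEF]
   → C = (-1/3, 4)
5. B_x = 0  [B divides AF with AB:BF = 3/4:1/4]
6. B_y = 8  [B divides AF with AB:BF = 3/4:1/4]
   → B = (0, 8)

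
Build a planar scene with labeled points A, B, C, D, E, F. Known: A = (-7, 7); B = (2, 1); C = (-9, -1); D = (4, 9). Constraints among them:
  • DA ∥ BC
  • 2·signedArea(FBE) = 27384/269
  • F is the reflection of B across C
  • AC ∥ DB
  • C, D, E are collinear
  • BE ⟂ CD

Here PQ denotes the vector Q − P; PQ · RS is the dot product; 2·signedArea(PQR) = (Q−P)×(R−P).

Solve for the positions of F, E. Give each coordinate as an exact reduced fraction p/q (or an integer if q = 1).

E = (-302/269, 1361/269)
F = (-20, -3)

1. F_x = -20  [F is the reflection of B across C]
2. F_y = -3  [F is the reflection of B across C]
   → F = (-20, -3)
3. E_x = -302/269  [C, D, E are collinear ∩ BE ⟂ CD]
4. E_y = 1361/269  [C, D, E are collinear ∩ BE ⟂ CD]
   → E = (-302/269, 1361/269)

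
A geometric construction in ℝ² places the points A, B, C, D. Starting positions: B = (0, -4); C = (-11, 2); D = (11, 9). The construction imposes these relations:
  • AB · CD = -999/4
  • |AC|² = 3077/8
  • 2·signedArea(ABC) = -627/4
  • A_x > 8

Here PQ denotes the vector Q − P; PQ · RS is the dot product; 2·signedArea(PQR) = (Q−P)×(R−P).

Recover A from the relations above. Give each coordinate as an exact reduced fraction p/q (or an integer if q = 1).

1. A_x = 33/4  [AB · CD = -999/4 ∩ 2·signedArea(ABC) = -627/4]
2. A_y = 23/4  [AB · CD = -999/4 ∩ 2·signedArea(ABC) = -627/4]
   → A = (33/4, 23/4)

A = (33/4, 23/4)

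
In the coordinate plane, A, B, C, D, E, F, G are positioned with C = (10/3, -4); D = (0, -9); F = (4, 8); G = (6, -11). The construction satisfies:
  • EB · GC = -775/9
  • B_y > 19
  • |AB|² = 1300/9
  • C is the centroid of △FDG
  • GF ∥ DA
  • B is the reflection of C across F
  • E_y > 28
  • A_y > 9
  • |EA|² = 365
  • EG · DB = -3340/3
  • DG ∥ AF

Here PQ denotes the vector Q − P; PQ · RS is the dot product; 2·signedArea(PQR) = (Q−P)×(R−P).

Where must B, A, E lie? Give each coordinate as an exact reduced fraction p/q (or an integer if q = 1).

A = (-2, 10)
B = (14/3, 20)
E = (-4, 29)

1. B_x = 14/3  [B is the reflection of C across F]
2. B_y = 20  [B is the reflection of C across F]
   → B = (14/3, 20)
3. A_x = -2  [DG ∥ AF ∩ GF ∥ DA]
4. A_y = 10  [DG ∥ AF ∩ GF ∥ DA]
   → A = (-2, 10)
5. E_x = -4  [EB · GC = -775/9 ∩ EG · DB = -3340/3]
6. E_y = 29  [EB · GC = -775/9 ∩ EG · DB = -3340/3]
   → E = (-4, 29)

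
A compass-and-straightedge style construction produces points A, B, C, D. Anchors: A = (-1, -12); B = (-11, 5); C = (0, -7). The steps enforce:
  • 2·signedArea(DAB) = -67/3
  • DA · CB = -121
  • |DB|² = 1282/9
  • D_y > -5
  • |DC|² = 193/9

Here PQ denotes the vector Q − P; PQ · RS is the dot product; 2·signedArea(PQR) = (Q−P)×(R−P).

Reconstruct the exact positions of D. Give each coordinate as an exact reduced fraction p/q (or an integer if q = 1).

D = (-4, -14/3)

1. D_x = -4  [DA · CB = -121 ∩ 2·signedArea(DAB) = -67/3]
2. D_y = -14/3  [DA · CB = -121 ∩ 2·signedArea(DAB) = -67/3]
   → D = (-4, -14/3)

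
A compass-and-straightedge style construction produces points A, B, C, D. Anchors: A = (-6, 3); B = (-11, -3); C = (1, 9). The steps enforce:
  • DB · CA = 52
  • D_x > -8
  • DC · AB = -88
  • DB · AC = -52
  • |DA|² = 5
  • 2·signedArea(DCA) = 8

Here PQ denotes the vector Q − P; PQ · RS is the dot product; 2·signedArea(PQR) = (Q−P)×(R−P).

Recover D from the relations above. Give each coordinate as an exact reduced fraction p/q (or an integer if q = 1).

D = (-7, 1)

1. D_x = -7  [DC · AB = -88 ∩ DB · CA = 52]
2. D_y = 1  [DC · AB = -88 ∩ DB · CA = 52]
   → D = (-7, 1)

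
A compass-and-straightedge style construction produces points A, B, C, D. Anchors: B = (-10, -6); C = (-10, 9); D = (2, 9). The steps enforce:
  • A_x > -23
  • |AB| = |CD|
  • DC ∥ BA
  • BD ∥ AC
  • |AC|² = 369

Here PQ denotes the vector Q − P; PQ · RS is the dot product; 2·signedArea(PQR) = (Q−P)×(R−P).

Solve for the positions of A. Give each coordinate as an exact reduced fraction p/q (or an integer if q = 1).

1. A_x = -22  [BD ∥ AC ∩ DC ∥ BA]
2. A_y = -6  [BD ∥ AC ∩ DC ∥ BA]
   → A = (-22, -6)

A = (-22, -6)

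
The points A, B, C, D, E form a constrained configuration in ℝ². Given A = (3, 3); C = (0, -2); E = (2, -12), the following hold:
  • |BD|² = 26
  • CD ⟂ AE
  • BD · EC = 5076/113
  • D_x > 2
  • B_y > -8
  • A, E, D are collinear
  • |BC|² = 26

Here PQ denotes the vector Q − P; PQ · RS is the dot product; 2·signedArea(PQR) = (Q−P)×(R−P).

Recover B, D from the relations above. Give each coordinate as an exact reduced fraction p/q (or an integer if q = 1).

B = (1, -7)
D = (300/113, -246/113)

1. D_x = 300/113  [A, E, D are collinear ∩ CD ⟂ AE]
2. D_y = -246/113  [A, E, D are collinear ∩ CD ⟂ AE]
   → D = (300/113, -246/113)
3. B_x = 1  [line 2·x + -10·y + -72 = 0 ∩ |BC|² = 26]
4. B_y = -7  [line 2·x + -10·y + -72 = 0 ∩ |BC|² = 26]
   → B = (1, -7)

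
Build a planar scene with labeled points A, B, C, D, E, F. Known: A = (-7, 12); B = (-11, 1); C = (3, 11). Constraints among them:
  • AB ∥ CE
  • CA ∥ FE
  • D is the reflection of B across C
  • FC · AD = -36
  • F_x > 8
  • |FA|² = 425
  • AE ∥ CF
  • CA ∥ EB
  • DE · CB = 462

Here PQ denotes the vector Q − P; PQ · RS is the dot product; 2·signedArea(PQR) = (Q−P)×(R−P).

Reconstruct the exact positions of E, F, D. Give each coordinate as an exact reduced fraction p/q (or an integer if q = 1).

1. E_x = -1  [CA ∥ EB ∩ AB ∥ CE]
2. E_y = 0  [CA ∥ EB ∩ AB ∥ CE]
   → E = (-1, 0)
3. F_x = 9  [CA ∥ FE ∩ AE ∥ CF]
4. F_y = -1  [CA ∥ FE ∩ AE ∥ CF]
   → F = (9, -1)
5. D_x = 17  [D is the reflection of B across C]
6. D_y = 21  [D is the reflection of B across C]
   → D = (17, 21)

D = (17, 21)
E = (-1, 0)
F = (9, -1)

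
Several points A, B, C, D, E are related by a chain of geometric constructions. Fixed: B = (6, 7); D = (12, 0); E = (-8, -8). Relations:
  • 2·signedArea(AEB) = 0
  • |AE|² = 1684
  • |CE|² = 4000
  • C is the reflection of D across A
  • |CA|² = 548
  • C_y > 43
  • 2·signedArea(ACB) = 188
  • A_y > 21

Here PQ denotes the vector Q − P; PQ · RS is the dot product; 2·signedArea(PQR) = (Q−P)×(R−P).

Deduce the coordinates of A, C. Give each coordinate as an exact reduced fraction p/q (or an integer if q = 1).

1. A_x = 20  [line -15·x + 14·y + -8 = 0 ∩ |AE|² = 1684]
2. A_y = 22  [line -15·x + 14·y + -8 = 0 ∩ |AE|² = 1684]
   → A = (20, 22)
3. C_x = 28  [C is the reflection of D across A]
4. C_y = 44  [C is the reflection of D across A]
   → C = (28, 44)

A = (20, 22)
C = (28, 44)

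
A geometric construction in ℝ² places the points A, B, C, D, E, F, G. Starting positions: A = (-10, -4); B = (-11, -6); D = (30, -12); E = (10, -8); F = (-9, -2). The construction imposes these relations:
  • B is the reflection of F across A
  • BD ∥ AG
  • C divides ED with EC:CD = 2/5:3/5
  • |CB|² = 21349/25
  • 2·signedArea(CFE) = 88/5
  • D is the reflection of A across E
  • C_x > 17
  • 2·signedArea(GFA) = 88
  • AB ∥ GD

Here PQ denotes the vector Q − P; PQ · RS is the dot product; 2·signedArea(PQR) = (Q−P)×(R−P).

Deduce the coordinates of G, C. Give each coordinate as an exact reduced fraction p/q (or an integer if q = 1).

C = (18, -48/5)
G = (31, -10)

1. G_x = 31  [AB ∥ GD ∩ BD ∥ AG]
2. G_y = -10  [AB ∥ GD ∩ BD ∥ AG]
   → G = (31, -10)
3. C_x = 18  [C divides ED with EC:CD = 2/5:3/5]
4. C_y = -48/5  [C divides ED with EC:CD = 2/5:3/5]
   → C = (18, -48/5)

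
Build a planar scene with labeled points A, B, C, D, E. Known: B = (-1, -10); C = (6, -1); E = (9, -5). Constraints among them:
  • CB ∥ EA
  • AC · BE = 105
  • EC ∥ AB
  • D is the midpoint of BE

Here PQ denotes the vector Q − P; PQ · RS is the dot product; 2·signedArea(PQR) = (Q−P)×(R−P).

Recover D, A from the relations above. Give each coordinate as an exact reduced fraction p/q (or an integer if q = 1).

A = (2, -14)
D = (4, -15/2)

1. D_x = 4  [D is the midpoint of BE]
2. D_y = -15/2  [D is the midpoint of BE]
   → D = (4, -15/2)
3. A_x = 2  [EC ∥ AB ∩ CB ∥ EA]
4. A_y = -14  [EC ∥ AB ∩ CB ∥ EA]
   → A = (2, -14)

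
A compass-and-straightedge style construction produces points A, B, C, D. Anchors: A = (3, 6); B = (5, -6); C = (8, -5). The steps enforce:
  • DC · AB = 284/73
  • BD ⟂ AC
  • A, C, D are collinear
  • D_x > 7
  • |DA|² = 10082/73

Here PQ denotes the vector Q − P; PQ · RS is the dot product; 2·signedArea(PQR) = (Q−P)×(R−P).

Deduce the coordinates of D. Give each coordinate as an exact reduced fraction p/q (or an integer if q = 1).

1. D_x = 574/73  [A, C, D are collinear ∩ BD ⟂ AC]
2. D_y = -343/73  [A, C, D are collinear ∩ BD ⟂ AC]
   → D = (574/73, -343/73)

D = (574/73, -343/73)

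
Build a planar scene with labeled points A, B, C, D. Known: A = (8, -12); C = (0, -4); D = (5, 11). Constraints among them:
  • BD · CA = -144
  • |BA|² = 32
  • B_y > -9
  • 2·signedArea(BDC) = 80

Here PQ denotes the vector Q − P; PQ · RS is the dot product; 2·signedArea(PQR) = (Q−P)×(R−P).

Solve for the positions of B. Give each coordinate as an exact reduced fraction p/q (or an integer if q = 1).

1. B_x = 4  [BD · CA = -144 ∩ 2·signedArea(BDC) = 80]
2. B_y = -8  [BD · CA = -144 ∩ 2·signedArea(BDC) = 80]
   → B = (4, -8)

B = (4, -8)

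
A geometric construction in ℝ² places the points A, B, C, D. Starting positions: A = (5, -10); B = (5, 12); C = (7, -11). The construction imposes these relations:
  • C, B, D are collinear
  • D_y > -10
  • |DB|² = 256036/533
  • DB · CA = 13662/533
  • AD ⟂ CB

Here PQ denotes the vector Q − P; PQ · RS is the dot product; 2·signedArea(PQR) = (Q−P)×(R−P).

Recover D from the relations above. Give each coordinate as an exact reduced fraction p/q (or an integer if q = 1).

D = (3677/533, -5242/533)

1. D_x = 3677/533  [C, B, D are collinear ∩ AD ⟂ CB]
2. D_y = -5242/533  [C, B, D are collinear ∩ AD ⟂ CB]
   → D = (3677/533, -5242/533)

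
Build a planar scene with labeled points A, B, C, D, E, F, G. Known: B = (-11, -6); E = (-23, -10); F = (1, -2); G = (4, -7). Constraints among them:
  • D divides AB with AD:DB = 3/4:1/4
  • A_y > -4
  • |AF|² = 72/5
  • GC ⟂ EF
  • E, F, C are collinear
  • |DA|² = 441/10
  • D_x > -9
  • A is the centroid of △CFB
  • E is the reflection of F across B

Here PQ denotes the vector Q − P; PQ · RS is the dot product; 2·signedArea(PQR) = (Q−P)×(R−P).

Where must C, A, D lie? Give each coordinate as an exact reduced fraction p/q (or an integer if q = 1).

A = (-13/5, -16/5)
C = (11/5, -8/5)
D = (-89/10, -53/10)

1. C_x = 11/5  [E, F, C are collinear ∩ GC ⟂ EF]
2. C_y = -8/5  [E, F, C are collinear ∩ GC ⟂ EF]
   → C = (11/5, -8/5)
3. A_x = -13/5  [A is the centroid of △CFB]
4. A_y = -16/5  [A is the centroid of △CFB]
   → A = (-13/5, -16/5)
5. D_x = -89/10  [D divides AB with AD:DB = 3/4:1/4]
6. D_y = -53/10  [D divides AB with AD:DB = 3/4:1/4]
   → D = (-89/10, -53/10)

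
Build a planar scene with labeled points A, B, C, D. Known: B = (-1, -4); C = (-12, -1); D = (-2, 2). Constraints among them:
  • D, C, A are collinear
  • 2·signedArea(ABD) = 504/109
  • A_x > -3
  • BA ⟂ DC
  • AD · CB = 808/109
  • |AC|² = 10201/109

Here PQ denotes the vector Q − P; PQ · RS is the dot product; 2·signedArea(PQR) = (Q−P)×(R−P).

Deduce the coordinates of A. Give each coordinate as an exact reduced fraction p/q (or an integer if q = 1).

1. A_x = -298/109  [D, C, A are collinear ∩ BA ⟂ DC]
2. A_y = 194/109  [D, C, A are collinear ∩ BA ⟂ DC]
   → A = (-298/109, 194/109)

A = (-298/109, 194/109)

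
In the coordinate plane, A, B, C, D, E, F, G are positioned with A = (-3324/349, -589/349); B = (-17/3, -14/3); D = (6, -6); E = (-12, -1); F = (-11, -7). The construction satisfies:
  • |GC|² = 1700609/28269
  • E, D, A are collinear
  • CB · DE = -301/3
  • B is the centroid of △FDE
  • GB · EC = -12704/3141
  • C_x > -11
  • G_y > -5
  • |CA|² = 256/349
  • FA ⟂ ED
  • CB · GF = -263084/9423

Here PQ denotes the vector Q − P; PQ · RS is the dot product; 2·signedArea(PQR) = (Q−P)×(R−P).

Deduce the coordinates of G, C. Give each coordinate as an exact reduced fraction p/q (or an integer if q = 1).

1. C_x = -3612/349  [line 18·x + -5·y + 179 = 0 ∩ |CA|² = 256/349]
2. C_y = -509/349  [line 18·x + -5·y + 179 = 0 ∩ |CA|² = 256/349]
   → C = (-3612/349, -509/349)
3. G_x = -9623/3141  [GB · EC = -12704/3141 ∩ CB · GF = -263084/9423]
4. G_y = -12935/3141  [GB · EC = -12704/3141 ∩ CB · GF = -263084/9423]
   → G = (-9623/3141, -12935/3141)

C = (-3612/349, -509/349)
G = (-9623/3141, -12935/3141)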